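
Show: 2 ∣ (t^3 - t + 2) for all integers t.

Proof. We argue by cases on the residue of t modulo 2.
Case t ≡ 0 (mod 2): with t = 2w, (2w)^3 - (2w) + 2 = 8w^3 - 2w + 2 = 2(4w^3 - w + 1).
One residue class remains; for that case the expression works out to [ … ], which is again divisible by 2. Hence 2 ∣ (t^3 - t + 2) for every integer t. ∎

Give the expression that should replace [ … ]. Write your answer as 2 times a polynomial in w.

2(4w^3 + 6w^2 + 2w + 1)

The residues treated are {0}, so the missing case is t ≡ 1 (mod 2); write t = 2w+1.
Then (2w+1)^3 - (2w+1) + 2 = 8w^3 + 12w^2 + 4w + 2 = 2(4w^3 + 6w^2 + 2w + 1).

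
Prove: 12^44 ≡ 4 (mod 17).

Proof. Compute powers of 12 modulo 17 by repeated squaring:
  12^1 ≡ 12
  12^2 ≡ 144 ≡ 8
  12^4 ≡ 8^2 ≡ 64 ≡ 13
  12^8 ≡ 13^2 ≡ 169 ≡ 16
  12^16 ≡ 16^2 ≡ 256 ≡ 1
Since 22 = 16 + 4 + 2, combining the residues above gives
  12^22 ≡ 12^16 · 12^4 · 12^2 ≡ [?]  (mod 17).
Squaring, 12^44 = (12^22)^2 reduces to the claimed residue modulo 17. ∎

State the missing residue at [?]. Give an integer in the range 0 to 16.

2

Multiply the listed residues: 1 · 13 · 8 = 13 → 104.
Reducing modulo 17: 104 = 6·17 + 2, so 12^22 ≡ 2.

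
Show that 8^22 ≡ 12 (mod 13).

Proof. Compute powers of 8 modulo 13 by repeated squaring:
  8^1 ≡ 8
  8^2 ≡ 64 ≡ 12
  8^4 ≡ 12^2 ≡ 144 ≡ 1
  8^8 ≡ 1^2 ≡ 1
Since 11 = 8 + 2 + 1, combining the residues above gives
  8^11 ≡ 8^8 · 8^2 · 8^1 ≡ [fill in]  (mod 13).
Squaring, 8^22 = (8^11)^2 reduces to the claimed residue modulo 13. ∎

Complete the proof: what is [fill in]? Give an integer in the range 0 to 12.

Multiply the listed residues: 1 · 12 · 8 = 12 → 96.
Reducing modulo 13: 96 = 7·13 + 5, so 8^11 ≡ 5.

5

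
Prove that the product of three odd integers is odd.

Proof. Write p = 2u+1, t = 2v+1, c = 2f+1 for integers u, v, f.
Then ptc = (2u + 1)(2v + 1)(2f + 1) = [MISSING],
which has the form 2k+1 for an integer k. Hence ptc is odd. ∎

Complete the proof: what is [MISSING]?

Expanding: (2u + 1)(2v + 1)(2f + 1) = 8fuv + 4fu + 4fv + 2f + 4uv + 2u + 2v + 1.
Every term except the constant is even, so this is 2(4fuv + 2fu + 2fv + f + 2uv + u + v) + 1,
and 4fuv + 2fu + 2fv + f + 2uv + u + v ∈ ℤ gives the required form.

2(4fuv + 2fu + 2fv + f + 2uv + u + v) + 1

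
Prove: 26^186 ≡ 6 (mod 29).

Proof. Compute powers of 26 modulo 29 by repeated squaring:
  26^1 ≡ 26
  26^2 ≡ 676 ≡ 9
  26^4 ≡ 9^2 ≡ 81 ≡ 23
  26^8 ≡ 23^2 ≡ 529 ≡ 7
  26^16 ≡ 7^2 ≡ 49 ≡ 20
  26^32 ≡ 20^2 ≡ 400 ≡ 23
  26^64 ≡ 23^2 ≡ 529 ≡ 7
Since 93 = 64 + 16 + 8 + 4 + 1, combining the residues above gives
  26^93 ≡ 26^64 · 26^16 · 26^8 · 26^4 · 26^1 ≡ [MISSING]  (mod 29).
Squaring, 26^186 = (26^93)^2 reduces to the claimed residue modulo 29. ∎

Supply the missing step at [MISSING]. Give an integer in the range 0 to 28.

8

26^64 · 26^16 · 26^8 · 26^4 · 26^1 ≡ 7 · 20 · 7 · 23 · 26 = 586040.
586040 mod 29 = 8, so 26^93 ≡ 8 (mod 29).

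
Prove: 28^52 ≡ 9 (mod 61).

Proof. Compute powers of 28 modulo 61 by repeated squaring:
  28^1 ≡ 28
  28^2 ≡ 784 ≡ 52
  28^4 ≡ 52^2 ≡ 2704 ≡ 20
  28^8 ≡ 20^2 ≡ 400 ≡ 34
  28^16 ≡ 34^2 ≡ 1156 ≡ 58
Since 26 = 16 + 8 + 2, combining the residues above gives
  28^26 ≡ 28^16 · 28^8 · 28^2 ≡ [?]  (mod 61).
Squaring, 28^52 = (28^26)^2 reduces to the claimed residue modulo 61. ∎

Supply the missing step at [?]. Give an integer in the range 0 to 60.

Multiply the listed residues: 58 · 34 · 52 = 1972 → 102544.
Reducing modulo 61: 102544 = 1681·61 + 3, so 28^26 ≡ 3.

3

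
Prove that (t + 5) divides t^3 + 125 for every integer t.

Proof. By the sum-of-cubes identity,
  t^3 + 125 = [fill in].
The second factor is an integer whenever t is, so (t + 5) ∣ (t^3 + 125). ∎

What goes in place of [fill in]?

Polynomial division of t^3 + 125 by t + 5 leaves remainder 0 and quotient t^2 - 5t + 25.
Hence t^3 + 125 = (t + 5)(t^2 - 5t + 25).

(t + 5)(t^2 - 5t + 25)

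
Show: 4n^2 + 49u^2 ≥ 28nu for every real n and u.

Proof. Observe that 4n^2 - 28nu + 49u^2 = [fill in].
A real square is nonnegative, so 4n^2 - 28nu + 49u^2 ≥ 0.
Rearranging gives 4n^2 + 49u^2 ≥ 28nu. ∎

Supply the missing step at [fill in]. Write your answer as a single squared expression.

(2n - 7u)^2

The leading and trailing coefficients are 2^2 and 7^2, and 28 = 2·2·7, so the trinomial is (2n - 7u)^2.
Hence 4n^2 - 28nu + 49u^2 ≥ 0.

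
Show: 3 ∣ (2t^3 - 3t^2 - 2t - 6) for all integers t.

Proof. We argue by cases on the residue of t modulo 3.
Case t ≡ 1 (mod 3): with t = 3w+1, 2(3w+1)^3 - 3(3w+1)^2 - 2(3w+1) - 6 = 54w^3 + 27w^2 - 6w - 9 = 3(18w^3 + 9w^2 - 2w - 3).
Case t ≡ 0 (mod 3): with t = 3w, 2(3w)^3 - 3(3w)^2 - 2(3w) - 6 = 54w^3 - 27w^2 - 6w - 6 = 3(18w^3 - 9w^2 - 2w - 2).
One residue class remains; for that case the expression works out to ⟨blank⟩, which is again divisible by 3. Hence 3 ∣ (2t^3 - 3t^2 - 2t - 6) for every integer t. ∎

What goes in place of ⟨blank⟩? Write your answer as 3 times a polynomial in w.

3(18w^3 + 27w^2 + 10w - 2)

Only t ≡ 2 (mod 3) is unaccounted for. Put t = 3w+2:
2(3w+2)^3 - 3(3w+2)^2 - 2(3w+2) - 6 expands to 54w^3 + 81w^2 + 30w - 6,
and factoring out 3 leaves 3(18w^3 + 27w^2 + 10w - 2).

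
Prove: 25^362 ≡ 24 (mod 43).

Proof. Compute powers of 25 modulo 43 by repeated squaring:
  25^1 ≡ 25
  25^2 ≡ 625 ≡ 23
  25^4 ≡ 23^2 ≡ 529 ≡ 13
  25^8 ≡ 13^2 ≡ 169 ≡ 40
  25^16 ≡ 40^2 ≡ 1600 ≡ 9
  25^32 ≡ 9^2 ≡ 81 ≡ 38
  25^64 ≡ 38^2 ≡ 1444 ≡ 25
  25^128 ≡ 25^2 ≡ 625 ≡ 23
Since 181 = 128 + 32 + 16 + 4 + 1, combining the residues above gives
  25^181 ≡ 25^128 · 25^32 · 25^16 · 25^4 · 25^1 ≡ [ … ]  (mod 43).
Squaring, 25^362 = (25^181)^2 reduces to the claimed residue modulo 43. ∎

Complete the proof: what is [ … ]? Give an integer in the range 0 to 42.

14

25^128 · 25^32 · 25^16 · 25^4 · 25^1 ≡ 23 · 38 · 9 · 13 · 25 = 2556450.
2556450 mod 43 = 14, so 25^181 ≡ 14 (mod 43).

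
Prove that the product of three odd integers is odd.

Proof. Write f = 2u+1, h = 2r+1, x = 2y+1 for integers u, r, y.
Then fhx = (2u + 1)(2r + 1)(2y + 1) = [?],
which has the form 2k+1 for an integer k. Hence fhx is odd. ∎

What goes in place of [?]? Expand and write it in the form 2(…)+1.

2(4ruy + 2ru + 2ry + r + 2uy + u + y) + 1

(2u + 1)(2r + 1)(2y + 1) = 8ruy + 4ru + 4ry + 2r + 4uy + 2u + 2y + 1
= 2(4ruy + 2ru + 2ry + r + 2uy + u + y) + 1.
Since 4ruy + 2ru + 2ry + r + 2uy + u + y is an integer, the product is of the form 2k+1 for an integer k.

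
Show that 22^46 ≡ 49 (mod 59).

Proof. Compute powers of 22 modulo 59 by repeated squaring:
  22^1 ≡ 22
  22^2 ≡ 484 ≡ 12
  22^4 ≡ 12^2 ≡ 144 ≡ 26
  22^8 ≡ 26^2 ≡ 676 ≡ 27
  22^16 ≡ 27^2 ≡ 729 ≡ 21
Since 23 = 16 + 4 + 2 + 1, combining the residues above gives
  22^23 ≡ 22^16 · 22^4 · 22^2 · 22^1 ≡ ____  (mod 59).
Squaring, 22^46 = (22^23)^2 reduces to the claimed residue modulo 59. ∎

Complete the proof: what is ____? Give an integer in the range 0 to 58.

Multiply the listed residues: 21 · 26 · 12 · 22 = 546 → 6552 → 144144.
Reducing modulo 59: 144144 = 2443·59 + 7, so 22^23 ≡ 7.

7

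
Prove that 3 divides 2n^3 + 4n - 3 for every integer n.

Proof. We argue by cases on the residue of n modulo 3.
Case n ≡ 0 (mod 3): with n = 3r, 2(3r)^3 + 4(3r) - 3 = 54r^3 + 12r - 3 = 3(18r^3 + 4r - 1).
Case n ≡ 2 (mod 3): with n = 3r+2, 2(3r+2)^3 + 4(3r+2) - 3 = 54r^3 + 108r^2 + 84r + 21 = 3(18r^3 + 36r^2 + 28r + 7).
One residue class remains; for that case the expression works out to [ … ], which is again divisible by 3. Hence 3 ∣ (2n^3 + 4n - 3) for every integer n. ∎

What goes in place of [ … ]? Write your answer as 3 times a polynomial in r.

Only n ≡ 1 (mod 3) is unaccounted for. Put n = 3r+1:
2(3r+1)^3 + 4(3r+1) - 3 expands to 54r^3 + 54r^2 + 30r + 3,
and factoring out 3 leaves 3(18r^3 + 18r^2 + 10r + 1).

3(18r^3 + 18r^2 + 10r + 1)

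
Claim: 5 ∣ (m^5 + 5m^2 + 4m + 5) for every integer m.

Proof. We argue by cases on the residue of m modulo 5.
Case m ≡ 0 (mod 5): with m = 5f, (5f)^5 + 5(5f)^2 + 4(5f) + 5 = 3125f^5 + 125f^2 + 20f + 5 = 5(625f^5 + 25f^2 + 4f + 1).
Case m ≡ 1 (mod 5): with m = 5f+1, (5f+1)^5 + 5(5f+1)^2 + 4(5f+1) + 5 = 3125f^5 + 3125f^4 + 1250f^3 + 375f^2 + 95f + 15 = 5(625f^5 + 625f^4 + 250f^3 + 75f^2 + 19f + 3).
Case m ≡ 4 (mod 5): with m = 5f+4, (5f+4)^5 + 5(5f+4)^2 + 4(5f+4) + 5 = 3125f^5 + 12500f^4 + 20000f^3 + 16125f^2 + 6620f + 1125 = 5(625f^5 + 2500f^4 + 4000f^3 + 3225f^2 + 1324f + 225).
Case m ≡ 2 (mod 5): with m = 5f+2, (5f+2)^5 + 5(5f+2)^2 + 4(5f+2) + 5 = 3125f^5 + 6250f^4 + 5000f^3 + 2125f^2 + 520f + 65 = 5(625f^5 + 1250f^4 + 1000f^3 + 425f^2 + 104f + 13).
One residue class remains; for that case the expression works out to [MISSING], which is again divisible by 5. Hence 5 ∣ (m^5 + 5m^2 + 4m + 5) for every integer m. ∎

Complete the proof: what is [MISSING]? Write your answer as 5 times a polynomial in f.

The residues treated are {0, 1, 4, 2}, so the missing case is m ≡ 3 (mod 5); write m = 5f+3.
Then (5f+3)^5 + 5(5f+3)^2 + 4(5f+3) + 5 = 3125f^5 + 9375f^4 + 11250f^3 + 6875f^2 + 2195f + 305 = 5(625f^5 + 1875f^4 + 2250f^3 + 1375f^2 + 439f + 61).

5(625f^5 + 1875f^4 + 2250f^3 + 1375f^2 + 439f + 61)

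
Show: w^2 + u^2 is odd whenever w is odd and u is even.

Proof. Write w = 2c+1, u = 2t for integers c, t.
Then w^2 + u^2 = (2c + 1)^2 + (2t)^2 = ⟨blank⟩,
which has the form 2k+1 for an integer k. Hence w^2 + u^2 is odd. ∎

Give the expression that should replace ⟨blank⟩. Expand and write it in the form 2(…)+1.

2(2c^2 + 2c + 2t^2) + 1

Expanding: (2c + 1)^2 + (2t)^2 = 4c^2 + 4c + 4t^2 + 1.
Every term except the constant is even, so this is 2(2c^2 + 2c + 2t^2) + 1,
and 2c^2 + 2c + 2t^2 ∈ ℤ gives the required form.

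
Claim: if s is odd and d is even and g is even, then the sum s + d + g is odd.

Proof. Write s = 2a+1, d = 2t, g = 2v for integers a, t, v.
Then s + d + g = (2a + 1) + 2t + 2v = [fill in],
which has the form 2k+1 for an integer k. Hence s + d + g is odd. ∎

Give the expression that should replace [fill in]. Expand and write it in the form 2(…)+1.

2(a + t + v) + 1

(2a + 1) + 2t + 2v = 2a + 2t + 2v + 1
= 2(a + t + v) + 1.
Since a + t + v is an integer, the sum is of the form 2k+1 for an integer k.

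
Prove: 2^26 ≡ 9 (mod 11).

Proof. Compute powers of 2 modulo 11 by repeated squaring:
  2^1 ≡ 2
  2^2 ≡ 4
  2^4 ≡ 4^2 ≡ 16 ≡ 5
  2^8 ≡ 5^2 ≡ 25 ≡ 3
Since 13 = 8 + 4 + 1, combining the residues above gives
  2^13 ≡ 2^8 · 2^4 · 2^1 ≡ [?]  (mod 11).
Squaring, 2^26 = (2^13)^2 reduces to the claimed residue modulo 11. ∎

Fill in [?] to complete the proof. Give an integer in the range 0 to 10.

8

2^8 · 2^4 · 2^1 ≡ 3 · 5 · 2 = 30.
30 mod 11 = 8, so 2^13 ≡ 8 (mod 11).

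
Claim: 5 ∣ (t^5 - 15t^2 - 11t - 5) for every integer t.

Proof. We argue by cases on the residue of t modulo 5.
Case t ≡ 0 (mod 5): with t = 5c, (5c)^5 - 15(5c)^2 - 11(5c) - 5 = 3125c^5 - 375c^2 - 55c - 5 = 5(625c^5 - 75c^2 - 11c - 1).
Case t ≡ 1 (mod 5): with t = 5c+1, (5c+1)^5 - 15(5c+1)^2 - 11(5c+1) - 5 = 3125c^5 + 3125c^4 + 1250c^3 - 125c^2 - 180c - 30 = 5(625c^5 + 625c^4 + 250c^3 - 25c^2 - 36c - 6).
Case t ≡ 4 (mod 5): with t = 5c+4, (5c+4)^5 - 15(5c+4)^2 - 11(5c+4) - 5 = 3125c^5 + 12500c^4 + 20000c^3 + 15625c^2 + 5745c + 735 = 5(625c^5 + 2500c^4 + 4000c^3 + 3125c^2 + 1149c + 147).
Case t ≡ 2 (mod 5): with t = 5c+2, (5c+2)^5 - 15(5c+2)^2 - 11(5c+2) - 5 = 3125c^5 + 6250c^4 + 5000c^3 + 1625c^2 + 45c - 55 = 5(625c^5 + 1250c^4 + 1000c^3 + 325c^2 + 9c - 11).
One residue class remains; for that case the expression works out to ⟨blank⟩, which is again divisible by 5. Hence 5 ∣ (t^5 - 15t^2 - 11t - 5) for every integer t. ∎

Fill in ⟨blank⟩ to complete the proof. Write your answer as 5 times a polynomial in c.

5(625c^5 + 1875c^4 + 2250c^3 + 1275c^2 + 304c + 14)

The residues treated are {0, 1, 4, 2}, so the missing case is t ≡ 3 (mod 5); write t = 5c+3.
Then (5c+3)^5 - 15(5c+3)^2 - 11(5c+3) - 5 = 3125c^5 + 9375c^4 + 11250c^3 + 6375c^2 + 1520c + 70 = 5(625c^5 + 1875c^4 + 2250c^3 + 1275c^2 + 304c + 14).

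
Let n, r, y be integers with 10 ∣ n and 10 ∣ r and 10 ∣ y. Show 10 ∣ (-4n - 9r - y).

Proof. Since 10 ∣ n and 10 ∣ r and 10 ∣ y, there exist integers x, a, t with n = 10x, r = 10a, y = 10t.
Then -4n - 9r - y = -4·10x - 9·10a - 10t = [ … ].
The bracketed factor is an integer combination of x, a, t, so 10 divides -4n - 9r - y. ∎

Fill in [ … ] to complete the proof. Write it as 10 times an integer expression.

10(-9a - t - 4x)

Pull the common 10 out of every term: -4·10x - 9·10a - 10t = 10(-9a - t - 4x).
-9a - t - 4x is an integer, which exhibits the divisibility.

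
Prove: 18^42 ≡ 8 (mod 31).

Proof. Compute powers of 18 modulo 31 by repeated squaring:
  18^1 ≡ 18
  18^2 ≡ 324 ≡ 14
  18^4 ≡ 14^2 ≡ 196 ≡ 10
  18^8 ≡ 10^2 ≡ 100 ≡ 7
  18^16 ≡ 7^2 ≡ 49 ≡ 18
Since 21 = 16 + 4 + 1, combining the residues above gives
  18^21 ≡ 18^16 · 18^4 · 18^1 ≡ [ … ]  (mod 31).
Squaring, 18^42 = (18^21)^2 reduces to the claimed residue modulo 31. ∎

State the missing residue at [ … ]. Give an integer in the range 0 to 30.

18^16 · 18^4 · 18^1 ≡ 18 · 10 · 18 = 3240.
3240 mod 31 = 16, so 18^21 ≡ 16 (mod 31).

16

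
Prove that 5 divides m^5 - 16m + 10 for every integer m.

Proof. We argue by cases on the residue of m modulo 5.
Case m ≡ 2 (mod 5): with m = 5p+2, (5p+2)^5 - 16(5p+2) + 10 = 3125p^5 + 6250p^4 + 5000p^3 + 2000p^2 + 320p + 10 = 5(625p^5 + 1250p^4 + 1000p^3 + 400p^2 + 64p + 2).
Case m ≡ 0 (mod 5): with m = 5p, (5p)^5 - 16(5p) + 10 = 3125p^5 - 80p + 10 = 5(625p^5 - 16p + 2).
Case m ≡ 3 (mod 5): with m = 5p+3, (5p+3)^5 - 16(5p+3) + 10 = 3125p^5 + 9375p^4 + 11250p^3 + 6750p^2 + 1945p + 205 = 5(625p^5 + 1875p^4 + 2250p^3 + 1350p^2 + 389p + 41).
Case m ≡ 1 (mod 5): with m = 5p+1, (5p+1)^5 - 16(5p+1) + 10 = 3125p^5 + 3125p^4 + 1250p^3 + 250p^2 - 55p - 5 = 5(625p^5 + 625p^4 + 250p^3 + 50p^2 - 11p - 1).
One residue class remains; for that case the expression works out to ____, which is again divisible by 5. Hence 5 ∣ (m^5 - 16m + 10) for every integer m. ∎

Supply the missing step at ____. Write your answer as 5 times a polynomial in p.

Only m ≡ 4 (mod 5) is unaccounted for. Put m = 5p+4:
(5p+4)^5 - 16(5p+4) + 10 expands to 3125p^5 + 12500p^4 + 20000p^3 + 16000p^2 + 6320p + 970,
and factoring out 5 leaves 5(625p^5 + 2500p^4 + 4000p^3 + 3200p^2 + 1264p + 194).

5(625p^5 + 2500p^4 + 4000p^3 + 3200p^2 + 1264p + 194)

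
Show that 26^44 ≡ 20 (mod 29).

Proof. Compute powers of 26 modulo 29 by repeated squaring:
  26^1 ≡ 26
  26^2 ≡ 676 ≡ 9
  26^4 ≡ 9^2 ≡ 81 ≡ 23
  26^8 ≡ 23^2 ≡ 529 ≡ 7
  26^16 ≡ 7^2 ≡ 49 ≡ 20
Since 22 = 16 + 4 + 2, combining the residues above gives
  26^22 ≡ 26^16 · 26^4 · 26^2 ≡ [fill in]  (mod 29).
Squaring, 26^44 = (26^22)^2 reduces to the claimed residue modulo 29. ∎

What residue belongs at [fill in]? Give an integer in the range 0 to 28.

22

26^16 · 26^4 · 26^2 ≡ 20 · 23 · 9 = 4140.
4140 mod 29 = 22, so 26^22 ≡ 22 (mod 29).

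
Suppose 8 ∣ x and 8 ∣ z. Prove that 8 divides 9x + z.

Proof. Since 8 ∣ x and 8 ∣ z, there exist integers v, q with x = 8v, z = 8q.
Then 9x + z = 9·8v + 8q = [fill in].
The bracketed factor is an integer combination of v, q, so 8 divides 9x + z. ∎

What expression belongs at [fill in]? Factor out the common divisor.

Pull the common 8 out of every term: 9·8v + 8q = 8(q + 9v).
q + 9v is an integer, which exhibits the divisibility.

8(q + 9v)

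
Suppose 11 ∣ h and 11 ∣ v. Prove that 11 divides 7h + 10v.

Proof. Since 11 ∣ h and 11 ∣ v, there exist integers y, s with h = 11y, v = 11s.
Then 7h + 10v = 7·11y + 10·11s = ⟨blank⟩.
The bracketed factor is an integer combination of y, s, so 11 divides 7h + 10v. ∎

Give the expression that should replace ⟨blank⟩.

11(10s + 7y)

Each term has a factor of 11: 7·11y + 10·11s = 11·(10s + 7y).
Since 10s + 7y is an integer, 11 ∣ (7h + 10v).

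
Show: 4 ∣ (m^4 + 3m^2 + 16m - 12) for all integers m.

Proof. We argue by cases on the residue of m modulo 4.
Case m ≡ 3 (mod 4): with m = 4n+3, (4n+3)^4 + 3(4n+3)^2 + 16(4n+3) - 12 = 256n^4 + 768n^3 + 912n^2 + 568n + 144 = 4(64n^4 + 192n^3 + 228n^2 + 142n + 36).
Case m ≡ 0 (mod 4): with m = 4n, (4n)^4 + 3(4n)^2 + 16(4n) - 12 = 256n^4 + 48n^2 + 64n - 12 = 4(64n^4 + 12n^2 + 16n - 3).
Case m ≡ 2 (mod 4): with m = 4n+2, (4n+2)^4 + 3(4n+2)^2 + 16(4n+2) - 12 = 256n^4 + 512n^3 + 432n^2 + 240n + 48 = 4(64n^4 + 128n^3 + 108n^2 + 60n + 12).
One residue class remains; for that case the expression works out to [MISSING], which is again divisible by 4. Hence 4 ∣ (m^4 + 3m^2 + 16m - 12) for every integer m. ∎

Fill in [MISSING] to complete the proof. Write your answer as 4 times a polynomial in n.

The residues treated are {3, 0, 2}, so the missing case is m ≡ 1 (mod 4); write m = 4n+1.
Then (4n+1)^4 + 3(4n+1)^2 + 16(4n+1) - 12 = 256n^4 + 256n^3 + 144n^2 + 104n + 8 = 4(64n^4 + 64n^3 + 36n^2 + 26n + 2).

4(64n^4 + 64n^3 + 36n^2 + 26n + 2)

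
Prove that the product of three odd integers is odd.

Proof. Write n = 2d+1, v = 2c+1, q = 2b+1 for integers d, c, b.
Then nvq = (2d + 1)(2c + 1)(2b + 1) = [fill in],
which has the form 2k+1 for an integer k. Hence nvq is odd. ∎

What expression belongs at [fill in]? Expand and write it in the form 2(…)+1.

(2d + 1)(2c + 1)(2b + 1) = 8bcd + 4bc + 4bd + 2b + 4cd + 2c + 2d + 1
= 2(4bcd + 2bc + 2bd + b + 2cd + c + d) + 1.
Since 4bcd + 2bc + 2bd + b + 2cd + c + d is an integer, the product is of the form 2k+1 for an integer k.

2(4bcd + 2bc + 2bd + b + 2cd + c + d) + 1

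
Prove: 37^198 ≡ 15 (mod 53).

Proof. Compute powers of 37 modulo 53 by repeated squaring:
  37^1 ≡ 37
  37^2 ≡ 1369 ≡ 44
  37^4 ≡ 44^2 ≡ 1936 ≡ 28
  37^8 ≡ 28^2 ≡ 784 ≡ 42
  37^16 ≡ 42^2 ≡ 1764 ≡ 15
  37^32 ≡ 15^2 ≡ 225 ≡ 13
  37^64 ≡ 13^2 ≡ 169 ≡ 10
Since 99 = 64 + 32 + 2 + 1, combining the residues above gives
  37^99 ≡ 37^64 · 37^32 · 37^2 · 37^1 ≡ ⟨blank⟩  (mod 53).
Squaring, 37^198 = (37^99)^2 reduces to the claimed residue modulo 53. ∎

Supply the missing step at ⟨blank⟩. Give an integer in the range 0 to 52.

11

37^64 · 37^32 · 37^2 · 37^1 ≡ 10 · 13 · 44 · 37 = 211640.
211640 mod 53 = 11, so 37^99 ≡ 11 (mod 53).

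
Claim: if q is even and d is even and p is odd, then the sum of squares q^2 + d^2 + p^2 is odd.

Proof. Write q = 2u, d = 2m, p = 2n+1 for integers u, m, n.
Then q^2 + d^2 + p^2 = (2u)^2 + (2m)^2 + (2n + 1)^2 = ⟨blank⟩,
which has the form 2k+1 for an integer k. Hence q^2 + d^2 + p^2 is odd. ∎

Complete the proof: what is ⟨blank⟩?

2(2m^2 + 2n^2 + 2n + 2u^2) + 1

Expanding: (2u)^2 + (2m)^2 + (2n + 1)^2 = 4m^2 + 4n^2 + 4n + 4u^2 + 1.
Every term except the constant is even, so this is 2(2m^2 + 2n^2 + 2n + 2u^2) + 1,
and 2m^2 + 2n^2 + 2n + 2u^2 ∈ ℤ gives the required form.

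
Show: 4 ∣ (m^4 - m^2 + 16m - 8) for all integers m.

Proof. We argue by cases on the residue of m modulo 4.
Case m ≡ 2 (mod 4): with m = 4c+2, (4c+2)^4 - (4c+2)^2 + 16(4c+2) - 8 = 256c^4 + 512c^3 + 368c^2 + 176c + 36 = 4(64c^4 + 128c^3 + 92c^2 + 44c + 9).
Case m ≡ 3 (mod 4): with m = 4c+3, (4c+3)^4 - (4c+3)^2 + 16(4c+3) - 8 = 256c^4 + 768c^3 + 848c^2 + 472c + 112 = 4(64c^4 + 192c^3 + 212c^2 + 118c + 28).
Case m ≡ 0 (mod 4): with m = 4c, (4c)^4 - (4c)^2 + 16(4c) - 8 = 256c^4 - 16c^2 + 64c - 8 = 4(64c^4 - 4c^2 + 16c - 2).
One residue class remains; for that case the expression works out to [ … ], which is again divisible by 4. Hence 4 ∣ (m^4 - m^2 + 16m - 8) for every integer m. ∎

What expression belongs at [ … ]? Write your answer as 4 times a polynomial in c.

Only m ≡ 1 (mod 4) is unaccounted for. Put m = 4c+1:
(4c+1)^4 - (4c+1)^2 + 16(4c+1) - 8 expands to 256c^4 + 256c^3 + 80c^2 + 72c + 8,
and factoring out 4 leaves 4(64c^4 + 64c^3 + 20c^2 + 18c + 2).

4(64c^4 + 64c^3 + 20c^2 + 18c + 2)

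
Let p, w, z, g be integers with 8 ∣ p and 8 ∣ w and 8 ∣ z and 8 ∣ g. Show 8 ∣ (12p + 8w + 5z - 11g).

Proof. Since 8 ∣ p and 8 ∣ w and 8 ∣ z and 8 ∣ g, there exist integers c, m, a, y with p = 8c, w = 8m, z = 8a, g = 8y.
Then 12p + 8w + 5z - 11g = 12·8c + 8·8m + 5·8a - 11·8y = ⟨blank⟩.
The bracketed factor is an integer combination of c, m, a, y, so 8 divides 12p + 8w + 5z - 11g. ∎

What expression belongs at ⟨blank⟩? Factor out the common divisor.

8(5a + 12c + 8m - 11y)

Pull the common 8 out of every term: 12·8c + 8·8m + 5·8a - 11·8y = 8(5a + 12c + 8m - 11y).
5a + 12c + 8m - 11y is an integer, which exhibits the divisibility.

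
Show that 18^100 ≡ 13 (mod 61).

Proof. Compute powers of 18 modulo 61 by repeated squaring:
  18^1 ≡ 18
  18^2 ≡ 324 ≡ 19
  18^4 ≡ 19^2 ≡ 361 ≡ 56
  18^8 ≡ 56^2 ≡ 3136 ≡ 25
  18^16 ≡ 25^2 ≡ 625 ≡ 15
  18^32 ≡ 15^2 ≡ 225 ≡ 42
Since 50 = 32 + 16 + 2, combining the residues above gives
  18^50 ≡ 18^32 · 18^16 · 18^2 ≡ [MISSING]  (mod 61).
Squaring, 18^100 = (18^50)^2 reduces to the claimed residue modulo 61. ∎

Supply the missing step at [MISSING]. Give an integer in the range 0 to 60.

14

18^32 · 18^16 · 18^2 ≡ 42 · 15 · 19 = 11970.
11970 mod 61 = 14, so 18^50 ≡ 14 (mod 61).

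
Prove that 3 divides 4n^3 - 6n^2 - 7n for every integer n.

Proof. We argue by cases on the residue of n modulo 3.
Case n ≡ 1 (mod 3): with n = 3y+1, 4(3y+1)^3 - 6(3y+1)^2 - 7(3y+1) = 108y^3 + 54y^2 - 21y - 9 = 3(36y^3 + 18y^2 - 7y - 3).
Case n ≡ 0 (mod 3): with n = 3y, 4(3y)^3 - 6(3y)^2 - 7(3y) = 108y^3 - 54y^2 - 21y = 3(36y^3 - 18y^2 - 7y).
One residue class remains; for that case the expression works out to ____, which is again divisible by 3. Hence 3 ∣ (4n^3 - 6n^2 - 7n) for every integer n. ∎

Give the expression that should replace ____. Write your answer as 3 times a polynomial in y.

3(36y^3 + 54y^2 + 17y - 2)

Only n ≡ 2 (mod 3) is unaccounted for. Put n = 3y+2:
4(3y+2)^3 - 6(3y+2)^2 - 7(3y+2) expands to 108y^3 + 162y^2 + 51y - 6,
and factoring out 3 leaves 3(36y^3 + 54y^2 + 17y - 2).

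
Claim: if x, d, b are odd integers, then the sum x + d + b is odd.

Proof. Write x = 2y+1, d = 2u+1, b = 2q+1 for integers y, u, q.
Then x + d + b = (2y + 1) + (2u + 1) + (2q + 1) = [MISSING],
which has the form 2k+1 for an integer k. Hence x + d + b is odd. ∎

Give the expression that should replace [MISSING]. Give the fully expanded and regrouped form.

Expanding: (2y + 1) + (2u + 1) + (2q + 1) = 2q + 2u + 2y + 3.
Every term except the constant is even, so this is 2(q + u + y + 1) + 1,
and q + u + y + 1 ∈ ℤ gives the required form.

2(q + u + y + 1) + 1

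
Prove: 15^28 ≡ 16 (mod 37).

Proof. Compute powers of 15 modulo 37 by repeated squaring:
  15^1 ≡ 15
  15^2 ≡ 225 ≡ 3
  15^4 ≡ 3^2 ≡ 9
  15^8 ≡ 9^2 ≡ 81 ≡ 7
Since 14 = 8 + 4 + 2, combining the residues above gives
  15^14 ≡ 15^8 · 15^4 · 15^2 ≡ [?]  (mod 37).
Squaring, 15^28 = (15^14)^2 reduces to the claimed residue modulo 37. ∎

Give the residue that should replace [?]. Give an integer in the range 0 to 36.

4

Multiply the listed residues: 7 · 9 · 3 = 63 → 189.
Reducing modulo 37: 189 = 5·37 + 4, so 15^14 ≡ 4.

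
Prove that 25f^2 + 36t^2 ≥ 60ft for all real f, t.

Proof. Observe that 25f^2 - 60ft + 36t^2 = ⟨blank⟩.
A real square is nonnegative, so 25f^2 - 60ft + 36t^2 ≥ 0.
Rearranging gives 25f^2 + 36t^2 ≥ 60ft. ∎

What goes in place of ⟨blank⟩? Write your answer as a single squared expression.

(5f - 6t)^2

The leading and trailing coefficients are 5^2 and 6^2, and 60 = 2·5·6, so the trinomial is (5f - 6t)^2.
Hence 25f^2 - 60ft + 36t^2 ≥ 0.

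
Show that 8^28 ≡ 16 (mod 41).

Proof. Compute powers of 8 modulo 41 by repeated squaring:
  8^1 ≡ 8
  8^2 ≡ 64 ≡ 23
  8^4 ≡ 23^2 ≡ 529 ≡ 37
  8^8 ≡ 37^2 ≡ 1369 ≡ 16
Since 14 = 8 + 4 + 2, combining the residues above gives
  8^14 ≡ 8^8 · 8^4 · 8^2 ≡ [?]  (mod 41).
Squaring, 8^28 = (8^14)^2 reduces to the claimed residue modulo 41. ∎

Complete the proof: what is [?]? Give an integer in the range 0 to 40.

4

Multiply the listed residues: 16 · 37 · 23 = 592 → 13616.
Reducing modulo 41: 13616 = 332·41 + 4, so 8^14 ≡ 4.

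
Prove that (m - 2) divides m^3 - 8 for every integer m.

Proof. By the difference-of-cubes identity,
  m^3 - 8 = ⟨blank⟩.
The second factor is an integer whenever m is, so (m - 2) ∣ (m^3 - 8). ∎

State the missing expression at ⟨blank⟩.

(m - 2)(m^2 + 2m + 4)

a^3 - b^3 = (a - b)(a^2 + ab + b^2). With a = m, b = 2:
m^3 - 8 = (m - 2)(m^2 + 2m + 4).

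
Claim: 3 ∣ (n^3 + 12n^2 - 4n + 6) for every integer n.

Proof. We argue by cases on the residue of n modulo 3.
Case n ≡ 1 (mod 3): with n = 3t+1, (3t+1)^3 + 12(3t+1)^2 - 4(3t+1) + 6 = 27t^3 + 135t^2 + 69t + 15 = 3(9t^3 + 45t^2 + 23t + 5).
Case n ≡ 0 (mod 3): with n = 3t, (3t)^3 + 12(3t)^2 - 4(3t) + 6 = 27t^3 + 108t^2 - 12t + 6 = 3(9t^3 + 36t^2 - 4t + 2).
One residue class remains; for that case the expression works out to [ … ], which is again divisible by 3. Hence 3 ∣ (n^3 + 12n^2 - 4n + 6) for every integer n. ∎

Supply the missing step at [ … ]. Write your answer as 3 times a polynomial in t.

Only n ≡ 2 (mod 3) is unaccounted for. Put n = 3t+2:
(3t+2)^3 + 12(3t+2)^2 - 4(3t+2) + 6 expands to 27t^3 + 162t^2 + 168t + 54,
and factoring out 3 leaves 3(9t^3 + 54t^2 + 56t + 18).

3(9t^3 + 54t^2 + 56t + 18)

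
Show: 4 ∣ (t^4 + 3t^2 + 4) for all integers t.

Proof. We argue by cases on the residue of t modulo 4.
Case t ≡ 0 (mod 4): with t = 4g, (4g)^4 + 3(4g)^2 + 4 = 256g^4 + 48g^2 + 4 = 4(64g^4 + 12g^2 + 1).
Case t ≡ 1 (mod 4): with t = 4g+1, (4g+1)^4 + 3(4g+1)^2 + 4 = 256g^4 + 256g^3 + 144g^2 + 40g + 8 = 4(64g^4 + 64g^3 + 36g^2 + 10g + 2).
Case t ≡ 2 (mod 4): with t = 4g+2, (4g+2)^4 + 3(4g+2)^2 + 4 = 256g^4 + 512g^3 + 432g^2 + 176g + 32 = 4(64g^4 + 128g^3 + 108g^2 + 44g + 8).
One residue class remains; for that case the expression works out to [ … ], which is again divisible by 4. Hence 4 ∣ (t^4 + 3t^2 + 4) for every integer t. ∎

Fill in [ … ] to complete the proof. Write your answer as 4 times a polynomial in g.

4(64g^4 + 192g^3 + 228g^2 + 126g + 28)

Only t ≡ 3 (mod 4) is unaccounted for. Put t = 4g+3:
(4g+3)^4 + 3(4g+3)^2 + 4 expands to 256g^4 + 768g^3 + 912g^2 + 504g + 112,
and factoring out 4 leaves 4(64g^4 + 192g^3 + 228g^2 + 126g + 28).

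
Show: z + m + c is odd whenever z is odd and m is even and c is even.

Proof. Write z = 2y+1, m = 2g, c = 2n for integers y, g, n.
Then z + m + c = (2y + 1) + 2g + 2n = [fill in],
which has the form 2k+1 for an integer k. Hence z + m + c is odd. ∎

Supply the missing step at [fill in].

2(g + n + y) + 1

Expanding: (2y + 1) + 2g + 2n = 2g + 2n + 2y + 1.
Every term except the constant is even, so this is 2(g + n + y) + 1,
and g + n + y ∈ ℤ gives the required form.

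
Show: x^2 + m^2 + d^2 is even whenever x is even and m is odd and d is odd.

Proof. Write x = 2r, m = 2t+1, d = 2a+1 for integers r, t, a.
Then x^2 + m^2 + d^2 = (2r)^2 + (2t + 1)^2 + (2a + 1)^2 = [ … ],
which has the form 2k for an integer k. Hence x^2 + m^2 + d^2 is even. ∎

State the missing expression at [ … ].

(2r)^2 + (2t + 1)^2 + (2a + 1)^2 = 4a^2 + 4a + 4r^2 + 4t^2 + 4t + 2
= 2(2a^2 + 2a + 2r^2 + 2t^2 + 2t + 1).
Since 2a^2 + 2a + 2r^2 + 2t^2 + 2t + 1 is an integer, the sum of squares is of the form 2k for an integer k.

2(2a^2 + 2a + 2r^2 + 2t^2 + 2t + 1)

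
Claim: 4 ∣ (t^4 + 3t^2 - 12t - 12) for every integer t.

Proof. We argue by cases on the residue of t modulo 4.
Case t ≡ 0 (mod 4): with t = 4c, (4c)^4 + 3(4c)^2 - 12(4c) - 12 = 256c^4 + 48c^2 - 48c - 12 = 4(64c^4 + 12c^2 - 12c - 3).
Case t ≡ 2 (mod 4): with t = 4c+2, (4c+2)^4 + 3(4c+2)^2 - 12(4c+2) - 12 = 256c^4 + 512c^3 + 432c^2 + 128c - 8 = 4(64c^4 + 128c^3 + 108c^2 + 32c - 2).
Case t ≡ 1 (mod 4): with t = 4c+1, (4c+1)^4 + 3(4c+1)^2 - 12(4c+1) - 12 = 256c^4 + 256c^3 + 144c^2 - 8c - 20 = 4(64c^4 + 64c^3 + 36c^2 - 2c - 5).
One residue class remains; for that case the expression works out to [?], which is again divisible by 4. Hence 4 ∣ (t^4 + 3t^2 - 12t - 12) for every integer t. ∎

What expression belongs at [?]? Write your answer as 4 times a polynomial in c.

4(64c^4 + 192c^3 + 228c^2 + 114c + 15)

Only t ≡ 3 (mod 4) is unaccounted for. Put t = 4c+3:
(4c+3)^4 + 3(4c+3)^2 - 12(4c+3) - 12 expands to 256c^4 + 768c^3 + 912c^2 + 456c + 60,
and factoring out 4 leaves 4(64c^4 + 192c^3 + 228c^2 + 114c + 15).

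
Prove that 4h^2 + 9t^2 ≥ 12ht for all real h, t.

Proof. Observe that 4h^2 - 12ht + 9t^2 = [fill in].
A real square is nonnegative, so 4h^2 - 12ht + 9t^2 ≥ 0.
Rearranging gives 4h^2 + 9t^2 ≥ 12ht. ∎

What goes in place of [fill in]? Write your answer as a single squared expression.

4h^2 - 12ht + 9t^2 is a perfect-square trinomial: the outer terms are (2h)^2 and (3t)^2, and the cross term is -2·2h·3t.
So 4h^2 - 12ht + 9t^2 = (2h - 3t)^2 ≥ 0.

(2h - 3t)^2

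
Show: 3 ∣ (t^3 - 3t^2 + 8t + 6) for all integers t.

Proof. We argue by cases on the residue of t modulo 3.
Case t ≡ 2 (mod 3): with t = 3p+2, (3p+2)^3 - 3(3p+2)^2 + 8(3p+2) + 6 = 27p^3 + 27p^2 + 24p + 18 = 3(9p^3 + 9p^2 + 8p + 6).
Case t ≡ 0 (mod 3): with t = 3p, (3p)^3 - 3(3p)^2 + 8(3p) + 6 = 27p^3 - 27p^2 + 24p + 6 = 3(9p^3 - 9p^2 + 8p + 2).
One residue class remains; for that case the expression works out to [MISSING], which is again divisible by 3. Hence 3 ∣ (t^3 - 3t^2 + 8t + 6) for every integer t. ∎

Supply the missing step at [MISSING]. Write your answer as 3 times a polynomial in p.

3(9p^3 + 5p + 4)

Only t ≡ 1 (mod 3) is unaccounted for. Put t = 3p+1:
(3p+1)^3 - 3(3p+1)^2 + 8(3p+1) + 6 expands to 27p^3 + 15p + 12,
and factoring out 3 leaves 3(9p^3 + 5p + 4).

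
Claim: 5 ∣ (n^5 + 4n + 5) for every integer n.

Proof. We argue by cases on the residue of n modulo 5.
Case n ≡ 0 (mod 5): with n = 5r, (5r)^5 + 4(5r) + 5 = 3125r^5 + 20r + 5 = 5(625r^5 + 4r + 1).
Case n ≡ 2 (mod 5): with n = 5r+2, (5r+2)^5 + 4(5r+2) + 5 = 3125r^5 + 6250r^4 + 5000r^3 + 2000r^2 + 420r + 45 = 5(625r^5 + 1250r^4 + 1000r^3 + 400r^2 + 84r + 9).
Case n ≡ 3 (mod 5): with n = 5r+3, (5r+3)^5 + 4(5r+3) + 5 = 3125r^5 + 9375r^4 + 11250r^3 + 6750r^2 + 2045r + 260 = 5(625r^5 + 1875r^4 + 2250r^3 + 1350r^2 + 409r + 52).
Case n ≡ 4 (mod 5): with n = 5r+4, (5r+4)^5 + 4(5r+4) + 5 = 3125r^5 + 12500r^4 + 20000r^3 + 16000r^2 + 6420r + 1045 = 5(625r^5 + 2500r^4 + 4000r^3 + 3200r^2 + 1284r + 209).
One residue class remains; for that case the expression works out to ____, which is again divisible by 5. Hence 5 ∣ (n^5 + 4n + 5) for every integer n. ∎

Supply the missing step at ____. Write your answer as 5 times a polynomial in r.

5(625r^5 + 625r^4 + 250r^3 + 50r^2 + 9r + 2)

The residues treated are {0, 2, 3, 4}, so the missing case is n ≡ 1 (mod 5); write n = 5r+1.
Then (5r+1)^5 + 4(5r+1) + 5 = 3125r^5 + 3125r^4 + 1250r^3 + 250r^2 + 45r + 10 = 5(625r^5 + 625r^4 + 250r^3 + 50r^2 + 9r + 2).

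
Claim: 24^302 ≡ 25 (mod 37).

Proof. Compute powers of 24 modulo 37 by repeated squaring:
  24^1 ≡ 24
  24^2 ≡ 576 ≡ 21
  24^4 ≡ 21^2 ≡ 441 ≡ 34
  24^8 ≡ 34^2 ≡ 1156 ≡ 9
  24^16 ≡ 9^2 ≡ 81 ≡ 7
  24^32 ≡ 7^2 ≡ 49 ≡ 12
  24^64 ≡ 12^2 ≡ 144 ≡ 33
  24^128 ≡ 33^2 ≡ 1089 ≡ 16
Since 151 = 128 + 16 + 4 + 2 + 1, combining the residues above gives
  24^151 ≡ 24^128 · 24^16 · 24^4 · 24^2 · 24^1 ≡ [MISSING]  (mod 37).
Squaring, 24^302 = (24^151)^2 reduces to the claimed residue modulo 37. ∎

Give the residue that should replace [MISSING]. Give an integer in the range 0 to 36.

5

24^128 · 24^16 · 24^4 · 24^2 · 24^1 ≡ 16 · 7 · 34 · 21 · 24 = 1919232.
1919232 mod 37 = 5, so 24^151 ≡ 5 (mod 37).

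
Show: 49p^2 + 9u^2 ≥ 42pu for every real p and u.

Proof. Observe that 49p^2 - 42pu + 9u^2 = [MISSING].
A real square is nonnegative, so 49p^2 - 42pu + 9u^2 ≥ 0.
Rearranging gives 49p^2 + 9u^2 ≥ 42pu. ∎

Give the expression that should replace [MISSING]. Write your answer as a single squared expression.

The leading and trailing coefficients are 7^2 and 3^2, and 42 = 2·7·3, so the trinomial is (7p - 3u)^2.
Hence 49p^2 - 42pu + 9u^2 ≥ 0.

(7p - 3u)^2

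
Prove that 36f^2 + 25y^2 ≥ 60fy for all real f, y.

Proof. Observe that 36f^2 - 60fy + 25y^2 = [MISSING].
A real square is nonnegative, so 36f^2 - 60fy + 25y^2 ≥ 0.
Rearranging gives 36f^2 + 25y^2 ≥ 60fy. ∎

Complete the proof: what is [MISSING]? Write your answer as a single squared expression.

(6f - 5y)^2

36f^2 - 60fy + 25y^2 is a perfect-square trinomial: the outer terms are (6f)^2 and (5y)^2, and the cross term is -2·6f·5y.
So 36f^2 - 60fy + 25y^2 = (6f - 5y)^2 ≥ 0.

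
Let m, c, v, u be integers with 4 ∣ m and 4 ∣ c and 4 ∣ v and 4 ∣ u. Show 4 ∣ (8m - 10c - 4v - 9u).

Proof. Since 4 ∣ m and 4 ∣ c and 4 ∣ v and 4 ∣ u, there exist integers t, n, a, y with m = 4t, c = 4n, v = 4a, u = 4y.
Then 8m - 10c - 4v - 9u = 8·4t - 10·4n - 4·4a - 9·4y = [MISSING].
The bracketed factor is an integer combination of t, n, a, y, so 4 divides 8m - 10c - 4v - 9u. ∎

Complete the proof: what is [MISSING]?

4(-4a - 10n + 8t - 9y)

Pull the common 4 out of every term: 8·4t - 10·4n - 4·4a - 9·4y = 4(-4a - 10n + 8t - 9y).
-4a - 10n + 8t - 9y is an integer, which exhibits the divisibility.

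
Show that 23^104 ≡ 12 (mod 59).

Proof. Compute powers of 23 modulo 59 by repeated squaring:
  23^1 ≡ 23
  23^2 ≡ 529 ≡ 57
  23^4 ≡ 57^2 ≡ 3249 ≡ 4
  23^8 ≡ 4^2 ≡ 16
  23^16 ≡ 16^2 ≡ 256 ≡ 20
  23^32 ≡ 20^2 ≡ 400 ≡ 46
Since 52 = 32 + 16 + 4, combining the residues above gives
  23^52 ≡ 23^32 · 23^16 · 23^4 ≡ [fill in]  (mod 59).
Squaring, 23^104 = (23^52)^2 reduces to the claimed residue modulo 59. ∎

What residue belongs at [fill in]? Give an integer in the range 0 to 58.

23^32 · 23^16 · 23^4 ≡ 46 · 20 · 4 = 3680.
3680 mod 59 = 22, so 23^52 ≡ 22 (mod 59).

22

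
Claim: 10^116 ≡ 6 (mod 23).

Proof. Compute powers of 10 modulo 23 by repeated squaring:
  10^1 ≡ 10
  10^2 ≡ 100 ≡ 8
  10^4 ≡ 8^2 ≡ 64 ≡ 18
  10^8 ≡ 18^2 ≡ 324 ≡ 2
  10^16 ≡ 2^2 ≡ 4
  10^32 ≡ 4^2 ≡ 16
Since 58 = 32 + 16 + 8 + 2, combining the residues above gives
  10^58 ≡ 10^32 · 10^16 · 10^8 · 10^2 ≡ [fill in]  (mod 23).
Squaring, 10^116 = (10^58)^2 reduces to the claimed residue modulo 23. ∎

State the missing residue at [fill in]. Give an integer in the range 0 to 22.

12

10^32 · 10^16 · 10^8 · 10^2 ≡ 16 · 4 · 2 · 8 = 1024.
1024 mod 23 = 12, so 10^58 ≡ 12 (mod 23).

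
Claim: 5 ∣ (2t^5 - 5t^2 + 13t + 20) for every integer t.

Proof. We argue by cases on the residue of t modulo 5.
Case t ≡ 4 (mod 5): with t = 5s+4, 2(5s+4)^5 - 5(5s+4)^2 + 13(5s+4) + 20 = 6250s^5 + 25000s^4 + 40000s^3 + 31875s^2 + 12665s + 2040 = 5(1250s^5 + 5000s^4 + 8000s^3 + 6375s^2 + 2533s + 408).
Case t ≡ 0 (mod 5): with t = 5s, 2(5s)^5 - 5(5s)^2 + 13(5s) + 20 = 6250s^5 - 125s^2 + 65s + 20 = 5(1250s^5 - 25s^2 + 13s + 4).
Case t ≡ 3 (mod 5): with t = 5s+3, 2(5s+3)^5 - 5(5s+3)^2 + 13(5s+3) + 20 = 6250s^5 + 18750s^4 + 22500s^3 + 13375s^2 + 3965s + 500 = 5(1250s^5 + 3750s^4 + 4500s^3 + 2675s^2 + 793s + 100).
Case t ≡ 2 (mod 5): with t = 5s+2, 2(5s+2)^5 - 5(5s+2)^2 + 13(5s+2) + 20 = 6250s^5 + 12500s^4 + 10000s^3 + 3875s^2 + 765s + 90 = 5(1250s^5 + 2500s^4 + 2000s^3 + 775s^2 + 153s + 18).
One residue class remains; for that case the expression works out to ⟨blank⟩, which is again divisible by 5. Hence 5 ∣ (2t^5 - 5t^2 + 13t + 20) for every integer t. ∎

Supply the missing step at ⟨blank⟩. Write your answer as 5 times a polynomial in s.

5(1250s^5 + 1250s^4 + 500s^3 + 75s^2 + 13s + 6)

Only t ≡ 1 (mod 5) is unaccounted for. Put t = 5s+1:
2(5s+1)^5 - 5(5s+1)^2 + 13(5s+1) + 20 expands to 6250s^5 + 6250s^4 + 2500s^3 + 375s^2 + 65s + 30,
and factoring out 5 leaves 5(1250s^5 + 1250s^4 + 500s^3 + 75s^2 + 13s + 6).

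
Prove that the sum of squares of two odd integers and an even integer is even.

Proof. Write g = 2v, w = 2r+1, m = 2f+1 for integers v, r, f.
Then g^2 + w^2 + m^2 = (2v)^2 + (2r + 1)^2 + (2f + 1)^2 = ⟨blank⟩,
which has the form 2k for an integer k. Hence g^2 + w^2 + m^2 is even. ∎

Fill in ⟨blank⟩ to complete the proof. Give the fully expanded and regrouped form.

(2v)^2 + (2r + 1)^2 + (2f + 1)^2 = 4f^2 + 4f + 4r^2 + 4r + 4v^2 + 2
= 2(2f^2 + 2f + 2r^2 + 2r + 2v^2 + 1).
Since 2f^2 + 2f + 2r^2 + 2r + 2v^2 + 1 is an integer, the sum of squares is of the form 2k for an integer k.

2(2f^2 + 2f + 2r^2 + 2r + 2v^2 + 1)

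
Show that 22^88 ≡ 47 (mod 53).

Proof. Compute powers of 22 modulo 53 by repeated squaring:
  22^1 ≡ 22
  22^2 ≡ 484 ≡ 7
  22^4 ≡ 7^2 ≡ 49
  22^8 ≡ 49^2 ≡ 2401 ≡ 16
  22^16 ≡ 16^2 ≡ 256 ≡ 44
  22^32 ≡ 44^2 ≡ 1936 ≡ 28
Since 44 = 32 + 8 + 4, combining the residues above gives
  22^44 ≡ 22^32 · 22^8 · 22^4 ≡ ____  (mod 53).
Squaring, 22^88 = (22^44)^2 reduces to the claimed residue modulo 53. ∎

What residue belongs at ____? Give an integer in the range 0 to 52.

22^32 · 22^8 · 22^4 ≡ 28 · 16 · 49 = 21952.
21952 mod 53 = 10, so 22^44 ≡ 10 (mod 53).

10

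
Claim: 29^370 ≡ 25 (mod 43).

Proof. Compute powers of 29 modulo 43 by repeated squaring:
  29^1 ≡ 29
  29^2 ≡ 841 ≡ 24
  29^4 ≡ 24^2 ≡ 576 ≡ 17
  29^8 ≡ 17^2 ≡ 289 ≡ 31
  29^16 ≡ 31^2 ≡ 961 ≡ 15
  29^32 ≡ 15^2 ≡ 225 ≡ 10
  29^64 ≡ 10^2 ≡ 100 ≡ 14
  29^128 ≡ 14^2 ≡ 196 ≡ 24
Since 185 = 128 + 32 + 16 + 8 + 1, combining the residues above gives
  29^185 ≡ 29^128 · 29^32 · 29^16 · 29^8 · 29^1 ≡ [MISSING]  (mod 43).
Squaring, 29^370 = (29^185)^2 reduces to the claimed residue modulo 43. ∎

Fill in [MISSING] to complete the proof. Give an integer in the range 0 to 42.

5

29^128 · 29^32 · 29^16 · 29^8 · 29^1 ≡ 24 · 10 · 15 · 31 · 29 = 3236400.
3236400 mod 43 = 5, so 29^185 ≡ 5 (mod 43).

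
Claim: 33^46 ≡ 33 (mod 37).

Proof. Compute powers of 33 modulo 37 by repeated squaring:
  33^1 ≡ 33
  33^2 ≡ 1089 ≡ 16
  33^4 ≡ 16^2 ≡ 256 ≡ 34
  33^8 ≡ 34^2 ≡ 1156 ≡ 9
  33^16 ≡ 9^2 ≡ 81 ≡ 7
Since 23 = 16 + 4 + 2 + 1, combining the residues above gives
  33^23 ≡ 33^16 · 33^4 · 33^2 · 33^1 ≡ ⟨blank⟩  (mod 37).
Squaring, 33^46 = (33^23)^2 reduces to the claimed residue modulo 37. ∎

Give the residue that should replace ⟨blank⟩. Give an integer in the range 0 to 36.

Multiply the listed residues: 7 · 34 · 16 · 33 = 238 → 3808 → 125664.
Reducing modulo 37: 125664 = 3396·37 + 12, so 33^23 ≡ 12.

12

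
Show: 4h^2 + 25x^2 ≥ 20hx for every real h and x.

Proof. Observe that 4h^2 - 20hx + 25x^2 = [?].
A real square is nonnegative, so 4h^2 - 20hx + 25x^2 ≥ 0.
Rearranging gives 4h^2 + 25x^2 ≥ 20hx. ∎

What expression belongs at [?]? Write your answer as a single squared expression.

(2h - 5x)^2

4h^2 - 20hx + 25x^2 is a perfect-square trinomial: the outer terms are (2h)^2 and (5x)^2, and the cross term is -2·2h·5x.
So 4h^2 - 20hx + 25x^2 = (2h - 5x)^2 ≥ 0.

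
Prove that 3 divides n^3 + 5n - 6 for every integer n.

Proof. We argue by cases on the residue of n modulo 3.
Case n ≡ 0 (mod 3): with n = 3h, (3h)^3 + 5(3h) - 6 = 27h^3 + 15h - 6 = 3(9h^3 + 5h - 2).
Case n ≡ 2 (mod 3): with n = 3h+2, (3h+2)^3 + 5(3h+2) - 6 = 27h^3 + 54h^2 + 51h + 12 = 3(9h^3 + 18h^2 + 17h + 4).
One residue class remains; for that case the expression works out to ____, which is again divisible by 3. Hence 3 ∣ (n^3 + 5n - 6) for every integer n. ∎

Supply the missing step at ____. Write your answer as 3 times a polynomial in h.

The residues treated are {0, 2}, so the missing case is n ≡ 1 (mod 3); write n = 3h+1.
Then (3h+1)^3 + 5(3h+1) - 6 = 27h^3 + 27h^2 + 24h = 3(9h^3 + 9h^2 + 8h).

3(9h^3 + 9h^2 + 8h)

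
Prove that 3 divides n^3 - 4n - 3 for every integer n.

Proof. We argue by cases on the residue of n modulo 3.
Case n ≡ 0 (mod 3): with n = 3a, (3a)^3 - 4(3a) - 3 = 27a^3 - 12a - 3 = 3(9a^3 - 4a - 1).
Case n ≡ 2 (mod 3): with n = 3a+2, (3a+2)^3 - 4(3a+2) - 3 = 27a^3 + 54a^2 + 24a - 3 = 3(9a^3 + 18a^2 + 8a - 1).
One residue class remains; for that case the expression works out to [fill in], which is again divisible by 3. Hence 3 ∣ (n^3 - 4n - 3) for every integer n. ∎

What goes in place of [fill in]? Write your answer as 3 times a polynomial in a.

Only n ≡ 1 (mod 3) is unaccounted for. Put n = 3a+1:
(3a+1)^3 - 4(3a+1) - 3 expands to 27a^3 + 27a^2 - 3a - 6,
and factoring out 3 leaves 3(9a^3 + 9a^2 - a - 2).

3(9a^3 + 9a^2 - a - 2)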